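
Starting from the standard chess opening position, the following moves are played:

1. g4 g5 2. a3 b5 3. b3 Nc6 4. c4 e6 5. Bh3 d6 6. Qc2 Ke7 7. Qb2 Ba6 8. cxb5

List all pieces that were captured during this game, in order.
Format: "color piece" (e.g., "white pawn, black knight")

Tracking captures:
  cxb5: captured black pawn

black pawn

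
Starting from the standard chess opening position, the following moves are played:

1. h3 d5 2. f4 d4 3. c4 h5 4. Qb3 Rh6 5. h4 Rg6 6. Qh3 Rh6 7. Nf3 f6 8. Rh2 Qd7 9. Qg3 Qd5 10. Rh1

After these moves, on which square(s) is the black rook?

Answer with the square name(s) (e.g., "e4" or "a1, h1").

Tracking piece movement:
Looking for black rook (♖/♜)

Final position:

  a b c d e f g h
  ─────────────────
8│♜ ♞ ♝ · ♚ ♝ ♞ ·│8
7│♟ ♟ ♟ · ♟ · ♟ ·│7
6│· · · · · ♟ · ♜│6
5│· · · ♛ · · · ♟│5
4│· · ♙ ♟ · ♙ · ♙│4
3│· · · · · ♘ ♕ ·│3
2│♙ ♙ · ♙ ♙ · ♙ ·│2
1│♖ ♘ ♗ · ♔ ♗ · ♖│1
  ─────────────────
  a b c d e f g h


a8, h6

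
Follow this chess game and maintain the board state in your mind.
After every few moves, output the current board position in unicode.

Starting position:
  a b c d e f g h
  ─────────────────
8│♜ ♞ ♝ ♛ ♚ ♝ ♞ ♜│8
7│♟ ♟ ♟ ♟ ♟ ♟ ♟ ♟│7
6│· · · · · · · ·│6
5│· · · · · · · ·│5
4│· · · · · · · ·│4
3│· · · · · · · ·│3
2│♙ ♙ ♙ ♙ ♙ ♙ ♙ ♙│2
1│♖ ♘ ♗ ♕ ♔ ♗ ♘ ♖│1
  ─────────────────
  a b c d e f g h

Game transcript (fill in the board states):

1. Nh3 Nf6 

  a b c d e f g h
  ─────────────────
8│♜ ♞ ♝ ♛ ♚ ♝ · ♜│8
7│♟ ♟ ♟ ♟ ♟ ♟ ♟ ♟│7
6│· · · · · ♞ · ·│6
5│· · · · · · · ·│5
4│· · · · · · · ·│4
3│· · · · · · · ♘│3
2│♙ ♙ ♙ ♙ ♙ ♙ ♙ ♙│2
1│♖ ♘ ♗ ♕ ♔ ♗ · ♖│1
  ─────────────────
  a b c d e f g h

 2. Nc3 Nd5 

  a b c d e f g h
  ─────────────────
8│♜ ♞ ♝ ♛ ♚ ♝ · ♜│8
7│♟ ♟ ♟ ♟ ♟ ♟ ♟ ♟│7
6│· · · · · · · ·│6
5│· · · ♞ · · · ·│5
4│· · · · · · · ·│4
3│· · ♘ · · · · ♘│3
2│♙ ♙ ♙ ♙ ♙ ♙ ♙ ♙│2
1│♖ · ♗ ♕ ♔ ♗ · ♖│1
  ─────────────────
  a b c d e f g h

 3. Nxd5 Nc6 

  a b c d e f g h
  ─────────────────
8│♜ · ♝ ♛ ♚ ♝ · ♜│8
7│♟ ♟ ♟ ♟ ♟ ♟ ♟ ♟│7
6│· · ♞ · · · · ·│6
5│· · · ♘ · · · ·│5
4│· · · · · · · ·│4
3│· · · · · · · ♘│3
2│♙ ♙ ♙ ♙ ♙ ♙ ♙ ♙│2
1│♖ · ♗ ♕ ♔ ♗ · ♖│1
  ─────────────────
  a b c d e f g h

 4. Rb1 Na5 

  a b c d e f g h
  ─────────────────
8│♜ · ♝ ♛ ♚ ♝ · ♜│8
7│♟ ♟ ♟ ♟ ♟ ♟ ♟ ♟│7
6│· · · · · · · ·│6
5│♞ · · ♘ · · · ·│5
4│· · · · · · · ·│4
3│· · · · · · · ♘│3
2│♙ ♙ ♙ ♙ ♙ ♙ ♙ ♙│2
1│· ♖ ♗ ♕ ♔ ♗ · ♖│1
  ─────────────────
  a b c d e f g h

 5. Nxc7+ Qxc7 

  a b c d e f g h
  ─────────────────
8│♜ · ♝ · ♚ ♝ · ♜│8
7│♟ ♟ ♛ ♟ ♟ ♟ ♟ ♟│7
6│· · · · · · · ·│6
5│♞ · · · · · · ·│5
4│· · · · · · · ·│4
3│· · · · · · · ♘│3
2│♙ ♙ ♙ ♙ ♙ ♙ ♙ ♙│2
1│· ♖ ♗ ♕ ♔ ♗ · ♖│1
  ─────────────────
  a b c d e f g h



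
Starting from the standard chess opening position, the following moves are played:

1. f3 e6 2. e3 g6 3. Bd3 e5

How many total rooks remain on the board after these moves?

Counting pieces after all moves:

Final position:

  a b c d e f g h
  ─────────────────
8│♜ ♞ ♝ ♛ ♚ ♝ ♞ ♜│8
7│♟ ♟ ♟ ♟ · ♟ · ♟│7
6│· · · · · · ♟ ·│6
5│· · · · ♟ · · ·│5
4│· · · · · · · ·│4
3│· · · ♗ ♙ ♙ · ·│3
2│♙ ♙ ♙ ♙ · · ♙ ♙│2
1│♖ ♘ ♗ ♕ ♔ · ♘ ♖│1
  ─────────────────
  a b c d e f g h


4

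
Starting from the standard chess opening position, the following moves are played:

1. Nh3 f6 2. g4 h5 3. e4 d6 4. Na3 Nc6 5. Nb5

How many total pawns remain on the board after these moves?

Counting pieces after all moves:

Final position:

  a b c d e f g h
  ─────────────────
8│♜ · ♝ ♛ ♚ ♝ ♞ ♜│8
7│♟ ♟ ♟ · ♟ · ♟ ·│7
6│· · ♞ ♟ · ♟ · ·│6
5│· ♘ · · · · · ♟│5
4│· · · · ♙ · ♙ ·│4
3│· · · · · · · ♘│3
2│♙ ♙ ♙ ♙ · ♙ · ♙│2
1│♖ · ♗ ♕ ♔ ♗ · ♖│1
  ─────────────────
  a b c d e f g h


16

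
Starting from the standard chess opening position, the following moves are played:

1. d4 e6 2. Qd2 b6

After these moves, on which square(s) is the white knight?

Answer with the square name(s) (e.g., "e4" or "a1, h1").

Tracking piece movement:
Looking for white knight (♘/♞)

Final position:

  a b c d e f g h
  ─────────────────
8│♜ ♞ ♝ ♛ ♚ ♝ ♞ ♜│8
7│♟ · ♟ ♟ · ♟ ♟ ♟│7
6│· ♟ · · ♟ · · ·│6
5│· · · · · · · ·│5
4│· · · ♙ · · · ·│4
3│· · · · · · · ·│3
2│♙ ♙ ♙ ♕ ♙ ♙ ♙ ♙│2
1│♖ ♘ ♗ · ♔ ♗ ♘ ♖│1
  ─────────────────
  a b c d e f g h


b1, g1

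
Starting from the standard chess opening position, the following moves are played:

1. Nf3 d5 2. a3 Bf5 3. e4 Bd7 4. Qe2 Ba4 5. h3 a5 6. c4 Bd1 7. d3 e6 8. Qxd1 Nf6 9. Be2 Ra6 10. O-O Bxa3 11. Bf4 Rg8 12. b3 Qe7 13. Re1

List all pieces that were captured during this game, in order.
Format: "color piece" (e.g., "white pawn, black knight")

Tracking captures:
  Qxd1: captured black bishop
  Bxa3: captured white pawn

black bishop, white pawn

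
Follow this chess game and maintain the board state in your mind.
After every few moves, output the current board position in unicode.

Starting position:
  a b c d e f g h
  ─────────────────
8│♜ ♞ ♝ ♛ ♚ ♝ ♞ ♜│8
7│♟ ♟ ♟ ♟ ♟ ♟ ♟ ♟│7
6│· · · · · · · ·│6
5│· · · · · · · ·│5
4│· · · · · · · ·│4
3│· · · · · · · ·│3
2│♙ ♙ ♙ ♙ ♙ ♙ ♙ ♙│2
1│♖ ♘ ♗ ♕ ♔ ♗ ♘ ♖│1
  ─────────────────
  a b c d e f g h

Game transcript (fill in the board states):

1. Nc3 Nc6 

  a b c d e f g h
  ─────────────────
8│♜ · ♝ ♛ ♚ ♝ ♞ ♜│8
7│♟ ♟ ♟ ♟ ♟ ♟ ♟ ♟│7
6│· · ♞ · · · · ·│6
5│· · · · · · · ·│5
4│· · · · · · · ·│4
3│· · ♘ · · · · ·│3
2│♙ ♙ ♙ ♙ ♙ ♙ ♙ ♙│2
1│♖ · ♗ ♕ ♔ ♗ ♘ ♖│1
  ─────────────────
  a b c d e f g h

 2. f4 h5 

  a b c d e f g h
  ─────────────────
8│♜ · ♝ ♛ ♚ ♝ ♞ ♜│8
7│♟ ♟ ♟ ♟ ♟ ♟ ♟ ·│7
6│· · ♞ · · · · ·│6
5│· · · · · · · ♟│5
4│· · · · · ♙ · ·│4
3│· · ♘ · · · · ·│3
2│♙ ♙ ♙ ♙ ♙ · ♙ ♙│2
1│♖ · ♗ ♕ ♔ ♗ ♘ ♖│1
  ─────────────────
  a b c d e f g h

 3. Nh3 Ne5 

  a b c d e f g h
  ─────────────────
8│♜ · ♝ ♛ ♚ ♝ ♞ ♜│8
7│♟ ♟ ♟ ♟ ♟ ♟ ♟ ·│7
6│· · · · · · · ·│6
5│· · · · ♞ · · ♟│5
4│· · · · · ♙ · ·│4
3│· · ♘ · · · · ♘│3
2│♙ ♙ ♙ ♙ ♙ · ♙ ♙│2
1│♖ · ♗ ♕ ♔ ♗ · ♖│1
  ─────────────────
  a b c d e f g h

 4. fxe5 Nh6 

  a b c d e f g h
  ─────────────────
8│♜ · ♝ ♛ ♚ ♝ · ♜│8
7│♟ ♟ ♟ ♟ ♟ ♟ ♟ ·│7
6│· · · · · · · ♞│6
5│· · · · ♙ · · ♟│5
4│· · · · · · · ·│4
3│· · ♘ · · · · ♘│3
2│♙ ♙ ♙ ♙ ♙ · ♙ ♙│2
1│♖ · ♗ ♕ ♔ ♗ · ♖│1
  ─────────────────
  a b c d e f g h

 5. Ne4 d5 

  a b c d e f g h
  ─────────────────
8│♜ · ♝ ♛ ♚ ♝ · ♜│8
7│♟ ♟ ♟ · ♟ ♟ ♟ ·│7
6│· · · · · · · ♞│6
5│· · · ♟ ♙ · · ♟│5
4│· · · · ♘ · · ·│4
3│· · · · · · · ♘│3
2│♙ ♙ ♙ ♙ ♙ · ♙ ♙│2
1│♖ · ♗ ♕ ♔ ♗ · ♖│1
  ─────────────────
  a b c d e f g h



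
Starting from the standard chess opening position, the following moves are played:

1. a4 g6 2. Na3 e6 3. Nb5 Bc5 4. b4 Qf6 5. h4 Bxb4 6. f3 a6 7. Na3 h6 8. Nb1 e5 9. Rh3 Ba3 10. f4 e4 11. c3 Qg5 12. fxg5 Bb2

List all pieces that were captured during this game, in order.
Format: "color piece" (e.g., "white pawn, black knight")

Tracking captures:
  Bxb4: captured white pawn
  fxg5: captured black queen

white pawn, black queen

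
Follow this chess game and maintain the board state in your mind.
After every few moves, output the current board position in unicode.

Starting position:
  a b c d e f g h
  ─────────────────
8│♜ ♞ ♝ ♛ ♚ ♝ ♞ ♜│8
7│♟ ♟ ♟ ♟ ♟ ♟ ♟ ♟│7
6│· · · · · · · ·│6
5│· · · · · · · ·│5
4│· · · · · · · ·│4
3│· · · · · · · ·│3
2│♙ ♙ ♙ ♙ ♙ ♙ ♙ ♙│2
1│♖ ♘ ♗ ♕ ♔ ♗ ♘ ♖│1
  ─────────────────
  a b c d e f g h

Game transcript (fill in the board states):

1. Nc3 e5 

  a b c d e f g h
  ─────────────────
8│♜ ♞ ♝ ♛ ♚ ♝ ♞ ♜│8
7│♟ ♟ ♟ ♟ · ♟ ♟ ♟│7
6│· · · · · · · ·│6
5│· · · · ♟ · · ·│5
4│· · · · · · · ·│4
3│· · ♘ · · · · ·│3
2│♙ ♙ ♙ ♙ ♙ ♙ ♙ ♙│2
1│♖ · ♗ ♕ ♔ ♗ ♘ ♖│1
  ─────────────────
  a b c d e f g h

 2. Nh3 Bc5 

  a b c d e f g h
  ─────────────────
8│♜ ♞ ♝ ♛ ♚ · ♞ ♜│8
7│♟ ♟ ♟ ♟ · ♟ ♟ ♟│7
6│· · · · · · · ·│6
5│· · ♝ · ♟ · · ·│5
4│· · · · · · · ·│4
3│· · ♘ · · · · ♘│3
2│♙ ♙ ♙ ♙ ♙ ♙ ♙ ♙│2
1│♖ · ♗ ♕ ♔ ♗ · ♖│1
  ─────────────────
  a b c d e f g h

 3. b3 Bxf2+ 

  a b c d e f g h
  ─────────────────
8│♜ ♞ ♝ ♛ ♚ · ♞ ♜│8
7│♟ ♟ ♟ ♟ · ♟ ♟ ♟│7
6│· · · · · · · ·│6
5│· · · · ♟ · · ·│5
4│· · · · · · · ·│4
3│· ♙ ♘ · · · · ♘│3
2│♙ · ♙ ♙ ♙ ♝ ♙ ♙│2
1│♖ · ♗ ♕ ♔ ♗ · ♖│1
  ─────────────────
  a b c d e f g h

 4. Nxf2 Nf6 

  a b c d e f g h
  ─────────────────
8│♜ ♞ ♝ ♛ ♚ · · ♜│8
7│♟ ♟ ♟ ♟ · ♟ ♟ ♟│7
6│· · · · · ♞ · ·│6
5│· · · · ♟ · · ·│5
4│· · · · · · · ·│4
3│· ♙ ♘ · · · · ·│3
2│♙ · ♙ ♙ ♙ ♘ ♙ ♙│2
1│♖ · ♗ ♕ ♔ ♗ · ♖│1
  ─────────────────
  a b c d e f g h

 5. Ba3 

  a b c d e f g h
  ─────────────────
8│♜ ♞ ♝ ♛ ♚ · · ♜│8
7│♟ ♟ ♟ ♟ · ♟ ♟ ♟│7
6│· · · · · ♞ · ·│6
5│· · · · ♟ · · ·│5
4│· · · · · · · ·│4
3│♗ ♙ ♘ · · · · ·│3
2│♙ · ♙ ♙ ♙ ♘ ♙ ♙│2
1│♖ · · ♕ ♔ ♗ · ♖│1
  ─────────────────
  a b c d e f g h


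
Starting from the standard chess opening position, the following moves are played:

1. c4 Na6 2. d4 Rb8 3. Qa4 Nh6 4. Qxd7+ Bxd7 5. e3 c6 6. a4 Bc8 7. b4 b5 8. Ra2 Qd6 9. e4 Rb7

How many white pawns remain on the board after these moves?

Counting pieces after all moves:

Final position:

  a b c d e f g h
  ─────────────────
8│· · ♝ · ♚ ♝ · ♜│8
7│♟ ♜ · · ♟ ♟ ♟ ♟│7
6│♞ · ♟ ♛ · · · ♞│6
5│· ♟ · · · · · ·│5
4│♙ ♙ ♙ ♙ ♙ · · ·│4
3│· · · · · · · ·│3
2│♖ · · · · ♙ ♙ ♙│2
1│· ♘ ♗ · ♔ ♗ ♘ ♖│1
  ─────────────────
  a b c d e f g h


8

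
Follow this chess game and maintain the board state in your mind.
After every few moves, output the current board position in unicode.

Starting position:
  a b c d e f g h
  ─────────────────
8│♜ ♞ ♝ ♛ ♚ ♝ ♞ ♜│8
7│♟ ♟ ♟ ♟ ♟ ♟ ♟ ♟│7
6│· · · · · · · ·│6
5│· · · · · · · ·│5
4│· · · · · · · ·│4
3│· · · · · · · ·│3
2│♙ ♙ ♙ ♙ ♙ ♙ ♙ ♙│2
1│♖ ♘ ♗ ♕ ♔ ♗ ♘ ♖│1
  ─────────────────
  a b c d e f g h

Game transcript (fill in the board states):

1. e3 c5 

  a b c d e f g h
  ─────────────────
8│♜ ♞ ♝ ♛ ♚ ♝ ♞ ♜│8
7│♟ ♟ · ♟ ♟ ♟ ♟ ♟│7
6│· · · · · · · ·│6
5│· · ♟ · · · · ·│5
4│· · · · · · · ·│4
3│· · · · ♙ · · ·│3
2│♙ ♙ ♙ ♙ · ♙ ♙ ♙│2
1│♖ ♘ ♗ ♕ ♔ ♗ ♘ ♖│1
  ─────────────────
  a b c d e f g h

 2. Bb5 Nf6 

  a b c d e f g h
  ─────────────────
8│♜ ♞ ♝ ♛ ♚ ♝ · ♜│8
7│♟ ♟ · ♟ ♟ ♟ ♟ ♟│7
6│· · · · · ♞ · ·│6
5│· ♗ ♟ · · · · ·│5
4│· · · · · · · ·│4
3│· · · · ♙ · · ·│3
2│♙ ♙ ♙ ♙ · ♙ ♙ ♙│2
1│♖ ♘ ♗ ♕ ♔ · ♘ ♖│1
  ─────────────────
  a b c d e f g h

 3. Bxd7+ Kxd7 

  a b c d e f g h
  ─────────────────
8│♜ ♞ ♝ ♛ · ♝ · ♜│8
7│♟ ♟ · ♚ ♟ ♟ ♟ ♟│7
6│· · · · · ♞ · ·│6
5│· · ♟ · · · · ·│5
4│· · · · · · · ·│4
3│· · · · ♙ · · ·│3
2│♙ ♙ ♙ ♙ · ♙ ♙ ♙│2
1│♖ ♘ ♗ ♕ ♔ · ♘ ♖│1
  ─────────────────
  a b c d e f g h

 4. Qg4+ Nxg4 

  a b c d e f g h
  ─────────────────
8│♜ ♞ ♝ ♛ · ♝ · ♜│8
7│♟ ♟ · ♚ ♟ ♟ ♟ ♟│7
6│· · · · · · · ·│6
5│· · ♟ · · · · ·│5
4│· · · · · · ♞ ·│4
3│· · · · ♙ · · ·│3
2│♙ ♙ ♙ ♙ · ♙ ♙ ♙│2
1│♖ ♘ ♗ · ♔ · ♘ ♖│1
  ─────────────────
  a b c d e f g h

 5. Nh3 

  a b c d e f g h
  ─────────────────
8│♜ ♞ ♝ ♛ · ♝ · ♜│8
7│♟ ♟ · ♚ ♟ ♟ ♟ ♟│7
6│· · · · · · · ·│6
5│· · ♟ · · · · ·│5
4│· · · · · · ♞ ·│4
3│· · · · ♙ · · ♘│3
2│♙ ♙ ♙ ♙ · ♙ ♙ ♙│2
1│♖ ♘ ♗ · ♔ · · ♖│1
  ─────────────────
  a b c d e f g h


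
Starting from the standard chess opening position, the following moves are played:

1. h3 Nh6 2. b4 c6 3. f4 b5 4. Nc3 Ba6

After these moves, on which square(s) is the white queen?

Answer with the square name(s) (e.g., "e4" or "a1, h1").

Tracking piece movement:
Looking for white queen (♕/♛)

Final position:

  a b c d e f g h
  ─────────────────
8│♜ ♞ · ♛ ♚ ♝ · ♜│8
7│♟ · · ♟ ♟ ♟ ♟ ♟│7
6│♝ · ♟ · · · · ♞│6
5│· ♟ · · · · · ·│5
4│· ♙ · · · ♙ · ·│4
3│· · ♘ · · · · ♙│3
2│♙ · ♙ ♙ ♙ · ♙ ·│2
1│♖ · ♗ ♕ ♔ ♗ ♘ ♖│1
  ─────────────────
  a b c d e f g h


d1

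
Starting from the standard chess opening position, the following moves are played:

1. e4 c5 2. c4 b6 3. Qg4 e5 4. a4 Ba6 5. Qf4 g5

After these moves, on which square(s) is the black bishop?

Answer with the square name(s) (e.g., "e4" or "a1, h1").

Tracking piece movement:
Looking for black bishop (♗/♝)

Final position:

  a b c d e f g h
  ─────────────────
8│♜ ♞ · ♛ ♚ ♝ ♞ ♜│8
7│♟ · · ♟ · ♟ · ♟│7
6│♝ ♟ · · · · · ·│6
5│· · ♟ · ♟ · ♟ ·│5
4│♙ · ♙ · ♙ ♕ · ·│4
3│· · · · · · · ·│3
2│· ♙ · ♙ · ♙ ♙ ♙│2
1│♖ ♘ ♗ · ♔ ♗ ♘ ♖│1
  ─────────────────
  a b c d e f g h


a6, f8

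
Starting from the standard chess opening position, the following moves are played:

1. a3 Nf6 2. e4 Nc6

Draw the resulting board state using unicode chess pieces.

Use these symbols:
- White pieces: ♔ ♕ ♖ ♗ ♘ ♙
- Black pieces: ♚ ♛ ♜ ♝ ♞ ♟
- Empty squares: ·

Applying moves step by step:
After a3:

♜ ♞ ♝ ♛ ♚ ♝ ♞ ♜
♟ ♟ ♟ ♟ ♟ ♟ ♟ ♟
· · · · · · · ·
· · · · · · · ·
· · · · · · · ·
♙ · · · · · · ·
· ♙ ♙ ♙ ♙ ♙ ♙ ♙
♖ ♘ ♗ ♕ ♔ ♗ ♘ ♖


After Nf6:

♜ ♞ ♝ ♛ ♚ ♝ · ♜
♟ ♟ ♟ ♟ ♟ ♟ ♟ ♟
· · · · · ♞ · ·
· · · · · · · ·
· · · · · · · ·
♙ · · · · · · ·
· ♙ ♙ ♙ ♙ ♙ ♙ ♙
♖ ♘ ♗ ♕ ♔ ♗ ♘ ♖


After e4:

♜ ♞ ♝ ♛ ♚ ♝ · ♜
♟ ♟ ♟ ♟ ♟ ♟ ♟ ♟
· · · · · ♞ · ·
· · · · · · · ·
· · · · ♙ · · ·
♙ · · · · · · ·
· ♙ ♙ ♙ · ♙ ♙ ♙
♖ ♘ ♗ ♕ ♔ ♗ ♘ ♖


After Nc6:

♜ · ♝ ♛ ♚ ♝ · ♜
♟ ♟ ♟ ♟ ♟ ♟ ♟ ♟
· · ♞ · · ♞ · ·
· · · · · · · ·
· · · · ♙ · · ·
♙ · · · · · · ·
· ♙ ♙ ♙ · ♙ ♙ ♙
♖ ♘ ♗ ♕ ♔ ♗ ♘ ♖



  a b c d e f g h
  ─────────────────
8│♜ · ♝ ♛ ♚ ♝ · ♜│8
7│♟ ♟ ♟ ♟ ♟ ♟ ♟ ♟│7
6│· · ♞ · · ♞ · ·│6
5│· · · · · · · ·│5
4│· · · · ♙ · · ·│4
3│♙ · · · · · · ·│3
2│· ♙ ♙ ♙ · ♙ ♙ ♙│2
1│♖ ♘ ♗ ♕ ♔ ♗ ♘ ♖│1
  ─────────────────
  a b c d e f g h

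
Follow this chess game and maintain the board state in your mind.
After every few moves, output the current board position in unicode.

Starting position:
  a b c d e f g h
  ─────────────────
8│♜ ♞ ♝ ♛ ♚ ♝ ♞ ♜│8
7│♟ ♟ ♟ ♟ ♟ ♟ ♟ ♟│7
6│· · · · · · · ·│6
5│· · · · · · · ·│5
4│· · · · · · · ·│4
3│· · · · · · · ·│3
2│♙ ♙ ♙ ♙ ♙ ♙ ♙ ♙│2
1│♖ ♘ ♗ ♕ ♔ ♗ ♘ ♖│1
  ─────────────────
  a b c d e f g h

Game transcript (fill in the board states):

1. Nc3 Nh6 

  a b c d e f g h
  ─────────────────
8│♜ ♞ ♝ ♛ ♚ ♝ · ♜│8
7│♟ ♟ ♟ ♟ ♟ ♟ ♟ ♟│7
6│· · · · · · · ♞│6
5│· · · · · · · ·│5
4│· · · · · · · ·│4
3│· · ♘ · · · · ·│3
2│♙ ♙ ♙ ♙ ♙ ♙ ♙ ♙│2
1│♖ · ♗ ♕ ♔ ♗ ♘ ♖│1
  ─────────────────
  a b c d e f g h

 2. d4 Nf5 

  a b c d e f g h
  ─────────────────
8│♜ ♞ ♝ ♛ ♚ ♝ · ♜│8
7│♟ ♟ ♟ ♟ ♟ ♟ ♟ ♟│7
6│· · · · · · · ·│6
5│· · · · · ♞ · ·│5
4│· · · ♙ · · · ·│4
3│· · ♘ · · · · ·│3
2│♙ ♙ ♙ · ♙ ♙ ♙ ♙│2
1│♖ · ♗ ♕ ♔ ♗ ♘ ♖│1
  ─────────────────
  a b c d e f g h

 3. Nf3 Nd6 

  a b c d e f g h
  ─────────────────
8│♜ ♞ ♝ ♛ ♚ ♝ · ♜│8
7│♟ ♟ ♟ ♟ ♟ ♟ ♟ ♟│7
6│· · · ♞ · · · ·│6
5│· · · · · · · ·│5
4│· · · ♙ · · · ·│4
3│· · ♘ · · ♘ · ·│3
2│♙ ♙ ♙ · ♙ ♙ ♙ ♙│2
1│♖ · ♗ ♕ ♔ ♗ · ♖│1
  ─────────────────
  a b c d e f g h

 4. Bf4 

  a b c d e f g h
  ─────────────────
8│♜ ♞ ♝ ♛ ♚ ♝ · ♜│8
7│♟ ♟ ♟ ♟ ♟ ♟ ♟ ♟│7
6│· · · ♞ · · · ·│6
5│· · · · · · · ·│5
4│· · · ♙ · ♗ · ·│4
3│· · ♘ · · ♘ · ·│3
2│♙ ♙ ♙ · ♙ ♙ ♙ ♙│2
1│♖ · · ♕ ♔ ♗ · ♖│1
  ─────────────────
  a b c d e f g h


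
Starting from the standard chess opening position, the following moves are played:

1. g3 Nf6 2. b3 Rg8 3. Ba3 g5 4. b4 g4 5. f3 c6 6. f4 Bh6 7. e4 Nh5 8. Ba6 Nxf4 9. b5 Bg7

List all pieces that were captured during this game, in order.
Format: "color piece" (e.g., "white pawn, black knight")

Tracking captures:
  Nxf4: captured white pawn

white pawn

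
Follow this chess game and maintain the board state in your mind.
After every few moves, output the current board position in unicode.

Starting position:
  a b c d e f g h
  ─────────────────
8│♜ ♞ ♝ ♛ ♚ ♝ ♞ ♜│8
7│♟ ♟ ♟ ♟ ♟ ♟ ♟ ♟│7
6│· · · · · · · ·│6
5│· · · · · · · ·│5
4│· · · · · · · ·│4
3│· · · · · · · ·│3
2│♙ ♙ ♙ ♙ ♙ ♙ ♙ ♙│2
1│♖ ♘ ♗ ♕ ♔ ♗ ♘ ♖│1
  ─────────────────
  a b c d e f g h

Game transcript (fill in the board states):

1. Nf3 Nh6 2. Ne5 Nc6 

  a b c d e f g h
  ─────────────────
8│♜ · ♝ ♛ ♚ ♝ · ♜│8
7│♟ ♟ ♟ ♟ ♟ ♟ ♟ ♟│7
6│· · ♞ · · · · ♞│6
5│· · · · ♘ · · ·│5
4│· · · · · · · ·│4
3│· · · · · · · ·│3
2│♙ ♙ ♙ ♙ ♙ ♙ ♙ ♙│2
1│♖ ♘ ♗ ♕ ♔ ♗ · ♖│1
  ─────────────────
  a b c d e f g h

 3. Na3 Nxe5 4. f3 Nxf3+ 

  a b c d e f g h
  ─────────────────
8│♜ · ♝ ♛ ♚ ♝ · ♜│8
7│♟ ♟ ♟ ♟ ♟ ♟ ♟ ♟│7
6│· · · · · · · ♞│6
5│· · · · · · · ·│5
4│· · · · · · · ·│4
3│♘ · · · · ♞ · ·│3
2│♙ ♙ ♙ ♙ ♙ · ♙ ♙│2
1│♖ · ♗ ♕ ♔ ♗ · ♖│1
  ─────────────────
  a b c d e f g h

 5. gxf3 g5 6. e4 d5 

  a b c d e f g h
  ─────────────────
8│♜ · ♝ ♛ ♚ ♝ · ♜│8
7│♟ ♟ ♟ · ♟ ♟ · ♟│7
6│· · · · · · · ♞│6
5│· · · ♟ · · ♟ ·│5
4│· · · · ♙ · · ·│4
3│♘ · · · · ♙ · ·│3
2│♙ ♙ ♙ ♙ · · · ♙│2
1│♖ · ♗ ♕ ♔ ♗ · ♖│1
  ─────────────────
  a b c d e f g h

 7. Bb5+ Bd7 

  a b c d e f g h
  ─────────────────
8│♜ · · ♛ ♚ ♝ · ♜│8
7│♟ ♟ ♟ ♝ ♟ ♟ · ♟│7
6│· · · · · · · ♞│6
5│· ♗ · ♟ · · ♟ ·│5
4│· · · · ♙ · · ·│4
3│♘ · · · · ♙ · ·│3
2│♙ ♙ ♙ ♙ · · · ♙│2
1│♖ · ♗ ♕ ♔ · · ♖│1
  ─────────────────
  a b c d e f g h


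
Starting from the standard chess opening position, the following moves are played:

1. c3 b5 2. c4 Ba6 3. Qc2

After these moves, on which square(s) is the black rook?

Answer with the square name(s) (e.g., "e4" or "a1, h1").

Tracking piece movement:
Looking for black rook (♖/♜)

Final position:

  a b c d e f g h
  ─────────────────
8│♜ ♞ · ♛ ♚ ♝ ♞ ♜│8
7│♟ · ♟ ♟ ♟ ♟ ♟ ♟│7
6│♝ · · · · · · ·│6
5│· ♟ · · · · · ·│5
4│· · ♙ · · · · ·│4
3│· · · · · · · ·│3
2│♙ ♙ ♕ ♙ ♙ ♙ ♙ ♙│2
1│♖ ♘ ♗ · ♔ ♗ ♘ ♖│1
  ─────────────────
  a b c d e f g h


a8, h8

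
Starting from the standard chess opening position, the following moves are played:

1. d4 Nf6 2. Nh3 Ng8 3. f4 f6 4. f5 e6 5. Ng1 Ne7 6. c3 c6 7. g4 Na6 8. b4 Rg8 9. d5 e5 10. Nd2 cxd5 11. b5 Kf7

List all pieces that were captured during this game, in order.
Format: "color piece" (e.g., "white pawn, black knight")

Tracking captures:
  cxd5: captured white pawn

white pawn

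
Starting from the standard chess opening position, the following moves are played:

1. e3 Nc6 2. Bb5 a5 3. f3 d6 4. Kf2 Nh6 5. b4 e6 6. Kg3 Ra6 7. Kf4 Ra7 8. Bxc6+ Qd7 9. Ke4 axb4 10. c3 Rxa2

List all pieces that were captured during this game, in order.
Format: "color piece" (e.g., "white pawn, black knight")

Tracking captures:
  Bxc6+: captured black knight
  axb4: captured white pawn
  Rxa2: captured white pawn

black knight, white pawn, white pawn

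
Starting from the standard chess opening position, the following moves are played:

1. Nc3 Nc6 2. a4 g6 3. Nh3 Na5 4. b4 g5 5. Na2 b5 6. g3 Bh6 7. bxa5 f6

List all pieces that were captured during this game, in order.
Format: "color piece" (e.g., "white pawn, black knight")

Tracking captures:
  bxa5: captured black knight

black knight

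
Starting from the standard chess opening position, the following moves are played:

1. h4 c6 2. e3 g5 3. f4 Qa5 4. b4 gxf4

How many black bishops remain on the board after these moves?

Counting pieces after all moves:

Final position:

  a b c d e f g h
  ─────────────────
8│♜ ♞ ♝ · ♚ ♝ ♞ ♜│8
7│♟ ♟ · ♟ ♟ ♟ · ♟│7
6│· · ♟ · · · · ·│6
5│♛ · · · · · · ·│5
4│· ♙ · · · ♟ · ♙│4
3│· · · · ♙ · · ·│3
2│♙ · ♙ ♙ · · ♙ ·│2
1│♖ ♘ ♗ ♕ ♔ ♗ ♘ ♖│1
  ─────────────────
  a b c d e f g h


2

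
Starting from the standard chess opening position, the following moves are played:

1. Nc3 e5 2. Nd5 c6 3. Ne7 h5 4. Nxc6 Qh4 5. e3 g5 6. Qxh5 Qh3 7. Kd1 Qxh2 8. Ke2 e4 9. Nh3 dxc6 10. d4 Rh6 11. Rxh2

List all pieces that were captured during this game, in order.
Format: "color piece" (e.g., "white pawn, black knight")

Tracking captures:
  Nxc6: captured black pawn
  Qxh5: captured black pawn
  Qxh2: captured white pawn
  dxc6: captured white knight
  Rxh2: captured black queen

black pawn, black pawn, white pawn, white knight, black queen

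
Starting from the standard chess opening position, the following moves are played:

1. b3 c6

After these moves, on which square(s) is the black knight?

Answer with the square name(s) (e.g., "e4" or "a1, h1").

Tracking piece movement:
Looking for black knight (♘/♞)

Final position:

  a b c d e f g h
  ─────────────────
8│♜ ♞ ♝ ♛ ♚ ♝ ♞ ♜│8
7│♟ ♟ · ♟ ♟ ♟ ♟ ♟│7
6│· · ♟ · · · · ·│6
5│· · · · · · · ·│5
4│· · · · · · · ·│4
3│· ♙ · · · · · ·│3
2│♙ · ♙ ♙ ♙ ♙ ♙ ♙│2
1│♖ ♘ ♗ ♕ ♔ ♗ ♘ ♖│1
  ─────────────────
  a b c d e f g h


b8, g8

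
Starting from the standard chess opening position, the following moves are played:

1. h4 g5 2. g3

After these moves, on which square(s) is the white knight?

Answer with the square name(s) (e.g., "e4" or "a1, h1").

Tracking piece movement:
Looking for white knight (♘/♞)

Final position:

  a b c d e f g h
  ─────────────────
8│♜ ♞ ♝ ♛ ♚ ♝ ♞ ♜│8
7│♟ ♟ ♟ ♟ ♟ ♟ · ♟│7
6│· · · · · · · ·│6
5│· · · · · · ♟ ·│5
4│· · · · · · · ♙│4
3│· · · · · · ♙ ·│3
2│♙ ♙ ♙ ♙ ♙ ♙ · ·│2
1│♖ ♘ ♗ ♕ ♔ ♗ ♘ ♖│1
  ─────────────────
  a b c d e f g h


b1, g1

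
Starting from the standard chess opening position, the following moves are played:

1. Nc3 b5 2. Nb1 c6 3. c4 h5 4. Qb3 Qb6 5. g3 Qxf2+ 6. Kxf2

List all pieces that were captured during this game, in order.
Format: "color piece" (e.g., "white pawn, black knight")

Tracking captures:
  Qxf2+: captured white pawn
  Kxf2: captured black queen

white pawn, black queen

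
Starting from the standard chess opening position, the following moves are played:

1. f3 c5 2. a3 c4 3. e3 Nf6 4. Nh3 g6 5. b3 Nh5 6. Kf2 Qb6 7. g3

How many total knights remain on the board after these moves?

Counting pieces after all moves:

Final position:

  a b c d e f g h
  ─────────────────
8│♜ ♞ ♝ · ♚ ♝ · ♜│8
7│♟ ♟ · ♟ ♟ ♟ · ♟│7
6│· ♛ · · · · ♟ ·│6
5│· · · · · · · ♞│5
4│· · ♟ · · · · ·│4
3│♙ ♙ · · ♙ ♙ ♙ ♘│3
2│· · ♙ ♙ · ♔ · ♙│2
1│♖ ♘ ♗ ♕ · ♗ · ♖│1
  ─────────────────
  a b c d e f g h


4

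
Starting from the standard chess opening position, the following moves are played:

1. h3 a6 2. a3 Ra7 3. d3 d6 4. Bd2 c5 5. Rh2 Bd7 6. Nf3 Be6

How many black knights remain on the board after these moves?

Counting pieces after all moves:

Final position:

  a b c d e f g h
  ─────────────────
8│· ♞ · ♛ ♚ ♝ ♞ ♜│8
7│♜ ♟ · · ♟ ♟ ♟ ♟│7
6│♟ · · ♟ ♝ · · ·│6
5│· · ♟ · · · · ·│5
4│· · · · · · · ·│4
3│♙ · · ♙ · ♘ · ♙│3
2│· ♙ ♙ ♗ ♙ ♙ ♙ ♖│2
1│♖ ♘ · ♕ ♔ ♗ · ·│1
  ─────────────────
  a b c d e f g h


2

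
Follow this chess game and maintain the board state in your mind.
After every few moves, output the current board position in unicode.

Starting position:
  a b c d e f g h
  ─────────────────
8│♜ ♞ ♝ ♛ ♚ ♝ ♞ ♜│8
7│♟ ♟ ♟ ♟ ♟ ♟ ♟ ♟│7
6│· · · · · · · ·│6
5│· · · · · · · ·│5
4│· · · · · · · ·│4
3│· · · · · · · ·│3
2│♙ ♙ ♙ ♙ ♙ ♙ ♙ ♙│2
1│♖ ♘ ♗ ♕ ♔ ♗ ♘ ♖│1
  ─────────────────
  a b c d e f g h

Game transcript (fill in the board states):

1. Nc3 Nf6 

  a b c d e f g h
  ─────────────────
8│♜ ♞ ♝ ♛ ♚ ♝ · ♜│8
7│♟ ♟ ♟ ♟ ♟ ♟ ♟ ♟│7
6│· · · · · ♞ · ·│6
5│· · · · · · · ·│5
4│· · · · · · · ·│4
3│· · ♘ · · · · ·│3
2│♙ ♙ ♙ ♙ ♙ ♙ ♙ ♙│2
1│♖ · ♗ ♕ ♔ ♗ ♘ ♖│1
  ─────────────────
  a b c d e f g h

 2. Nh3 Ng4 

  a b c d e f g h
  ─────────────────
8│♜ ♞ ♝ ♛ ♚ ♝ · ♜│8
7│♟ ♟ ♟ ♟ ♟ ♟ ♟ ♟│7
6│· · · · · · · ·│6
5│· · · · · · · ·│5
4│· · · · · · ♞ ·│4
3│· · ♘ · · · · ♘│3
2│♙ ♙ ♙ ♙ ♙ ♙ ♙ ♙│2
1│♖ · ♗ ♕ ♔ ♗ · ♖│1
  ─────────────────
  a b c d e f g h

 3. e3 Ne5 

  a b c d e f g h
  ─────────────────
8│♜ ♞ ♝ ♛ ♚ ♝ · ♜│8
7│♟ ♟ ♟ ♟ ♟ ♟ ♟ ♟│7
6│· · · · · · · ·│6
5│· · · · ♞ · · ·│5
4│· · · · · · · ·│4
3│· · ♘ · ♙ · · ♘│3
2│♙ ♙ ♙ ♙ · ♙ ♙ ♙│2
1│♖ · ♗ ♕ ♔ ♗ · ♖│1
  ─────────────────
  a b c d e f g h



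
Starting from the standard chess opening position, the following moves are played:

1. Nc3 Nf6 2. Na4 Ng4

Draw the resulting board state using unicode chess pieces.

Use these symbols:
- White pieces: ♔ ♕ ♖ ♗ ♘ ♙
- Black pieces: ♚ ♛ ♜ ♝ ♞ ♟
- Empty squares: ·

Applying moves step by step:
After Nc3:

♜ ♞ ♝ ♛ ♚ ♝ ♞ ♜
♟ ♟ ♟ ♟ ♟ ♟ ♟ ♟
· · · · · · · ·
· · · · · · · ·
· · · · · · · ·
· · ♘ · · · · ·
♙ ♙ ♙ ♙ ♙ ♙ ♙ ♙
♖ · ♗ ♕ ♔ ♗ ♘ ♖


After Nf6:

♜ ♞ ♝ ♛ ♚ ♝ · ♜
♟ ♟ ♟ ♟ ♟ ♟ ♟ ♟
· · · · · ♞ · ·
· · · · · · · ·
· · · · · · · ·
· · ♘ · · · · ·
♙ ♙ ♙ ♙ ♙ ♙ ♙ ♙
♖ · ♗ ♕ ♔ ♗ ♘ ♖


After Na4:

♜ ♞ ♝ ♛ ♚ ♝ · ♜
♟ ♟ ♟ ♟ ♟ ♟ ♟ ♟
· · · · · ♞ · ·
· · · · · · · ·
♘ · · · · · · ·
· · · · · · · ·
♙ ♙ ♙ ♙ ♙ ♙ ♙ ♙
♖ · ♗ ♕ ♔ ♗ ♘ ♖


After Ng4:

♜ ♞ ♝ ♛ ♚ ♝ · ♜
♟ ♟ ♟ ♟ ♟ ♟ ♟ ♟
· · · · · · · ·
· · · · · · · ·
♘ · · · · · ♞ ·
· · · · · · · ·
♙ ♙ ♙ ♙ ♙ ♙ ♙ ♙
♖ · ♗ ♕ ♔ ♗ ♘ ♖



  a b c d e f g h
  ─────────────────
8│♜ ♞ ♝ ♛ ♚ ♝ · ♜│8
7│♟ ♟ ♟ ♟ ♟ ♟ ♟ ♟│7
6│· · · · · · · ·│6
5│· · · · · · · ·│5
4│♘ · · · · · ♞ ·│4
3│· · · · · · · ·│3
2│♙ ♙ ♙ ♙ ♙ ♙ ♙ ♙│2
1│♖ · ♗ ♕ ♔ ♗ ♘ ♖│1
  ─────────────────
  a b c d e f g h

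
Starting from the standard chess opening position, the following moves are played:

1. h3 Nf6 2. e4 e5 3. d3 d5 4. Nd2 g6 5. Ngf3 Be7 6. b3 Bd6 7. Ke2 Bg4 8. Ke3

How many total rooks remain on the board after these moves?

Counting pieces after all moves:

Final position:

  a b c d e f g h
  ─────────────────
8│♜ ♞ · ♛ ♚ · · ♜│8
7│♟ ♟ ♟ · · ♟ · ♟│7
6│· · · ♝ · ♞ ♟ ·│6
5│· · · ♟ ♟ · · ·│5
4│· · · · ♙ · ♝ ·│4
3│· ♙ · ♙ ♔ ♘ · ♙│3
2│♙ · ♙ ♘ · ♙ ♙ ·│2
1│♖ · ♗ ♕ · ♗ · ♖│1
  ─────────────────
  a b c d e f g h


4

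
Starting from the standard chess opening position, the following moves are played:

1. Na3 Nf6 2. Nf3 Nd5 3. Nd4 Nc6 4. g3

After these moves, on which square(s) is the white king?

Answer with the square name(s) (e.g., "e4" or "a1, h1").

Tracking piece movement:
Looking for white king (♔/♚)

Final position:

  a b c d e f g h
  ─────────────────
8│♜ · ♝ ♛ ♚ ♝ · ♜│8
7│♟ ♟ ♟ ♟ ♟ ♟ ♟ ♟│7
6│· · ♞ · · · · ·│6
5│· · · ♞ · · · ·│5
4│· · · ♘ · · · ·│4
3│♘ · · · · · ♙ ·│3
2│♙ ♙ ♙ ♙ ♙ ♙ · ♙│2
1│♖ · ♗ ♕ ♔ ♗ · ♖│1
  ─────────────────
  a b c d e f g h


e1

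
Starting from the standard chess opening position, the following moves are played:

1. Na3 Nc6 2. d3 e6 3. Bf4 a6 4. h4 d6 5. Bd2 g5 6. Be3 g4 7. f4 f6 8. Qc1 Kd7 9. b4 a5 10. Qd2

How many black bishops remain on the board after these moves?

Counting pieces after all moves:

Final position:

  a b c d e f g h
  ─────────────────
8│♜ · ♝ ♛ · ♝ ♞ ♜│8
7│· ♟ ♟ ♚ · · · ♟│7
6│· · ♞ ♟ ♟ ♟ · ·│6
5│♟ · · · · · · ·│5
4│· ♙ · · · ♙ ♟ ♙│4
3│♘ · · ♙ ♗ · · ·│3
2│♙ · ♙ ♕ ♙ · ♙ ·│2
1│♖ · · · ♔ ♗ ♘ ♖│1
  ─────────────────
  a b c d e f g h


2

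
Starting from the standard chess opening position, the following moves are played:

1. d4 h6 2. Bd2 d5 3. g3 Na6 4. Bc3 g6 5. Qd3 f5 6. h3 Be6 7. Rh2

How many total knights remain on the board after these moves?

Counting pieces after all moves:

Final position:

  a b c d e f g h
  ─────────────────
8│♜ · · ♛ ♚ ♝ ♞ ♜│8
7│♟ ♟ ♟ · ♟ · · ·│7
6│♞ · · · ♝ · ♟ ♟│6
5│· · · ♟ · ♟ · ·│5
4│· · · ♙ · · · ·│4
3│· · ♗ ♕ · · ♙ ♙│3
2│♙ ♙ ♙ · ♙ ♙ · ♖│2
1│♖ ♘ · · ♔ ♗ ♘ ·│1
  ─────────────────
  a b c d e f g h


4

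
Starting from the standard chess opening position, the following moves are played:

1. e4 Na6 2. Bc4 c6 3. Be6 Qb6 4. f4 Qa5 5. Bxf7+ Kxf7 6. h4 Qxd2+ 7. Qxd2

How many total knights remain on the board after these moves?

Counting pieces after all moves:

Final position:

  a b c d e f g h
  ─────────────────
8│♜ · ♝ · · ♝ ♞ ♜│8
7│♟ ♟ · ♟ ♟ ♚ ♟ ♟│7
6│♞ · ♟ · · · · ·│6
5│· · · · · · · ·│5
4│· · · · ♙ ♙ · ♙│4
3│· · · · · · · ·│3
2│♙ ♙ ♙ ♕ · · ♙ ·│2
1│♖ ♘ ♗ · ♔ · ♘ ♖│1
  ─────────────────
  a b c d e f g h


4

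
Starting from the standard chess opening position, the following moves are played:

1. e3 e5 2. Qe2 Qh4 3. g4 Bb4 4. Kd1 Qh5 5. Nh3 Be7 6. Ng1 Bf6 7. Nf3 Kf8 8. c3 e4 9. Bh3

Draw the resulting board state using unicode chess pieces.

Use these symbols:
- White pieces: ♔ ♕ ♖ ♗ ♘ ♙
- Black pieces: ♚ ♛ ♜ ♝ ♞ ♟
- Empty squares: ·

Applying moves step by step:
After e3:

♜ ♞ ♝ ♛ ♚ ♝ ♞ ♜
♟ ♟ ♟ ♟ ♟ ♟ ♟ ♟
· · · · · · · ·
· · · · · · · ·
· · · · · · · ·
· · · · ♙ · · ·
♙ ♙ ♙ ♙ · ♙ ♙ ♙
♖ ♘ ♗ ♕ ♔ ♗ ♘ ♖


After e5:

♜ ♞ ♝ ♛ ♚ ♝ ♞ ♜
♟ ♟ ♟ ♟ · ♟ ♟ ♟
· · · · · · · ·
· · · · ♟ · · ·
· · · · · · · ·
· · · · ♙ · · ·
♙ ♙ ♙ ♙ · ♙ ♙ ♙
♖ ♘ ♗ ♕ ♔ ♗ ♘ ♖


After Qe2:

♜ ♞ ♝ ♛ ♚ ♝ ♞ ♜
♟ ♟ ♟ ♟ · ♟ ♟ ♟
· · · · · · · ·
· · · · ♟ · · ·
· · · · · · · ·
· · · · ♙ · · ·
♙ ♙ ♙ ♙ ♕ ♙ ♙ ♙
♖ ♘ ♗ · ♔ ♗ ♘ ♖


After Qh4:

♜ ♞ ♝ · ♚ ♝ ♞ ♜
♟ ♟ ♟ ♟ · ♟ ♟ ♟
· · · · · · · ·
· · · · ♟ · · ·
· · · · · · · ♛
· · · · ♙ · · ·
♙ ♙ ♙ ♙ ♕ ♙ ♙ ♙
♖ ♘ ♗ · ♔ ♗ ♘ ♖


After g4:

♜ ♞ ♝ · ♚ ♝ ♞ ♜
♟ ♟ ♟ ♟ · ♟ ♟ ♟
· · · · · · · ·
· · · · ♟ · · ·
· · · · · · ♙ ♛
· · · · ♙ · · ·
♙ ♙ ♙ ♙ ♕ ♙ · ♙
♖ ♘ ♗ · ♔ ♗ ♘ ♖


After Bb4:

♜ ♞ ♝ · ♚ · ♞ ♜
♟ ♟ ♟ ♟ · ♟ ♟ ♟
· · · · · · · ·
· · · · ♟ · · ·
· ♝ · · · · ♙ ♛
· · · · ♙ · · ·
♙ ♙ ♙ ♙ ♕ ♙ · ♙
♖ ♘ ♗ · ♔ ♗ ♘ ♖


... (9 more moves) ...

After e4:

♜ ♞ ♝ · · ♚ ♞ ♜
♟ ♟ ♟ ♟ · ♟ ♟ ♟
· · · · · ♝ · ·
· · · · · · · ♛
· · · · ♟ · ♙ ·
· · ♙ · ♙ ♘ · ·
♙ ♙ · ♙ ♕ ♙ · ♙
♖ ♘ ♗ ♔ · ♗ · ♖


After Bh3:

♜ ♞ ♝ · · ♚ ♞ ♜
♟ ♟ ♟ ♟ · ♟ ♟ ♟
· · · · · ♝ · ·
· · · · · · · ♛
· · · · ♟ · ♙ ·
· · ♙ · ♙ ♘ · ♗
♙ ♙ · ♙ ♕ ♙ · ♙
♖ ♘ ♗ ♔ · · · ♖



  a b c d e f g h
  ─────────────────
8│♜ ♞ ♝ · · ♚ ♞ ♜│8
7│♟ ♟ ♟ ♟ · ♟ ♟ ♟│7
6│· · · · · ♝ · ·│6
5│· · · · · · · ♛│5
4│· · · · ♟ · ♙ ·│4
3│· · ♙ · ♙ ♘ · ♗│3
2│♙ ♙ · ♙ ♕ ♙ · ♙│2
1│♖ ♘ ♗ ♔ · · · ♖│1
  ─────────────────
  a b c d e f g h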